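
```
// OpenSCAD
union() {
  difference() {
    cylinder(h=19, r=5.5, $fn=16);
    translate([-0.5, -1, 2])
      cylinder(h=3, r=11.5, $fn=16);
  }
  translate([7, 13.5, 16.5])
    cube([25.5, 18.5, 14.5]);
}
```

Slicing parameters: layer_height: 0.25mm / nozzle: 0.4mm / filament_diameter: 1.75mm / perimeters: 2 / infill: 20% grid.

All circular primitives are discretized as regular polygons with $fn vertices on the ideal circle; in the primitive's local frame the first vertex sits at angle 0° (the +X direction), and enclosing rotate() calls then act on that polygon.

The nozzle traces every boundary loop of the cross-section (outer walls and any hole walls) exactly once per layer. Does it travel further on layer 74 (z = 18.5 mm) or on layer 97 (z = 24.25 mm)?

Layer 74 (z = 18.5): the r=5.5 cylinder gives a regular 16-gon of circumradius 5.5 (constant along its height) (perimeter = 2·16·5.500·sin(180°/16) = 34.34 mm); the cylinder at (-0.5, -1) is absent (z outside [2, 5]); After the difference (first − rest): none of the subtracted shapes is present at this height, so the r=5.5 cylinder is unchanged — boundary = 34.34 mm; the 25.5×18.5 cube at (7, 13.5) contributes its full rectangle (perimeter 88.00 mm); Combining (union): the 2 present regions are separate (no shared area or edge), so areas and boundary lengths simply add and each stays a separate island — boundary = 122.34 mm. So its perimeter = 122.34 mm. Layer 97 (z = 24.25): the cylinder is not intersected at this z (z outside [0, 19]); the cylinder at (-0.5, -1) does not reach this height (z outside [2, 5]); After the difference (first − rest): the first operand is absent here, so nothing remains; the cube at (7, 13.5) is present — its section is the full 25.5×18.5 rectangle (perimeter 88.00 mm); Combining (union): only the 25.5×18.5 cube at (7, 13.5) is present, so the union is just that shape — boundary = 88.00 mm. So its perimeter = 88.00 mm. Layer 74 is larger (122.34 vs 88.00 mm).

layer 74 (z = 18.5 mm)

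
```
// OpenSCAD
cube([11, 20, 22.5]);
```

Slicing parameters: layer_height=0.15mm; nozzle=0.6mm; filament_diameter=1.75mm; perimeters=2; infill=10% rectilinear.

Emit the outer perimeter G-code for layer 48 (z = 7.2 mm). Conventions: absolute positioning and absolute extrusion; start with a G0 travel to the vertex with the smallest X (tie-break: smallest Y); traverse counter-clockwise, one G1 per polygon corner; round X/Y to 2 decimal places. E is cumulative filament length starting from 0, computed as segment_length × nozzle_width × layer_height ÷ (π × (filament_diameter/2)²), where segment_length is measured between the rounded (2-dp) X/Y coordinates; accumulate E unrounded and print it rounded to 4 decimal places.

At z = 7.2 mm: the cube is present — its section is the full 11×20 rectangle. The outline is a single polygon with 4 vertices. Extrusion per mm of travel: 0.6 × 0.15 / (π × 0.875²) = 0.037418. Accumulating E over each segment gives final E = 2.3199.

G0 X0.00 Y0.00 Z7.20
G1 X11.00 Y0.00 E0.4116
G1 X11.00 Y20.00 E1.1599
G1 X0.00 Y20.00 E1.5715
G1 X0.00 Y0.00 E2.3199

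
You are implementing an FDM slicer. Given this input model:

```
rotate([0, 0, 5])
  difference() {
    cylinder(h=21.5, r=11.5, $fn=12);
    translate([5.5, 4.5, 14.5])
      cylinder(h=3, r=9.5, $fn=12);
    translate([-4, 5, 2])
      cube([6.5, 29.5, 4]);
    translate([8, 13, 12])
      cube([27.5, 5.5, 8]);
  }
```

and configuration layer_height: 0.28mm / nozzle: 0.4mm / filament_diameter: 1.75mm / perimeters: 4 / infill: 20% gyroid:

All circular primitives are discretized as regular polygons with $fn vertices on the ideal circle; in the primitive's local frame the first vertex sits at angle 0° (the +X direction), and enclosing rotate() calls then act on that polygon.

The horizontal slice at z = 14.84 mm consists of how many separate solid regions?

1

At z = 14.84 mm: the r=11.5 cylinder gives a regular 12-gon of circumradius 11.5 (constant along its height); the r=9.5 cylinder at (5.5, 4.5) gives a regular 12-gon of circumradius 9.5 (constant along its height); the cube at (-4, 5) is absent (z outside [2, 6]); the 27.5×5.5 cube at (8, 13) contributes its full rectangle; After the difference (first − rest): starting from the r=11.5 cylinder, the r=9.5 cylinder at (5.5, 4.5) partially overlaps it — only the 185.15 mm² overlap (of its 270.75 mm²) is removed, clipping the outline; the 27.5×5.5 cube at (8, 13) misses the remaining region (no effect) — 1 connected region; (rotated 5° about Z; rotation is an isometry so areas/perimeters/island counts are preserved). The result has 1 disconnected region.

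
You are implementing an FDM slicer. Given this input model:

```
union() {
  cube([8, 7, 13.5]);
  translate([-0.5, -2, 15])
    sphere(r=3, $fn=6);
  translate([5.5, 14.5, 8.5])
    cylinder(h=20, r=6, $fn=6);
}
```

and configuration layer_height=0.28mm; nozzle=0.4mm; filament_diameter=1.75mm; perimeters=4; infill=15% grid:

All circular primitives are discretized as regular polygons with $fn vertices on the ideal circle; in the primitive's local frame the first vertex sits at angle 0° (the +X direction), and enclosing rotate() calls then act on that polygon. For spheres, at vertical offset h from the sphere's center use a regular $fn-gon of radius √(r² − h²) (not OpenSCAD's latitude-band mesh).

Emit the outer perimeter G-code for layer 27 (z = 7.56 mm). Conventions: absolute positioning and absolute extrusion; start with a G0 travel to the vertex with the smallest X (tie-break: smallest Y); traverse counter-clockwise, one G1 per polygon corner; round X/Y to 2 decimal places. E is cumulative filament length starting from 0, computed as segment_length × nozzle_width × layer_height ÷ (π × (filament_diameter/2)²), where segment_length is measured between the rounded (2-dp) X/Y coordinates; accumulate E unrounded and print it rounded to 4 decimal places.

At z = 7.56 mm: the cube (footprint 8×7) is included at this height; the sphere at (-0.5, -2) is not intersected at this z (|z−center|=7.440 > r=3); the cylinder at (5.5, 14.5) is absent (z outside [8.5, 28.5]); Merging all regions: only the 8×7 cube is present, so the union is just that shape — 1 connected region. The outline is a single polygon with 4 vertices. Extrusion per mm of travel: 0.4 × 0.28 / (π × 0.875²) = 0.046564. Accumulating E over each segment gives final E = 1.3969.

G0 X0.00 Y0.00 Z7.56
G1 X8.00 Y0.00 E0.3725
G1 X8.00 Y7.00 E0.6985
G1 X0.00 Y7.00 E1.0710
G1 X0.00 Y0.00 E1.3969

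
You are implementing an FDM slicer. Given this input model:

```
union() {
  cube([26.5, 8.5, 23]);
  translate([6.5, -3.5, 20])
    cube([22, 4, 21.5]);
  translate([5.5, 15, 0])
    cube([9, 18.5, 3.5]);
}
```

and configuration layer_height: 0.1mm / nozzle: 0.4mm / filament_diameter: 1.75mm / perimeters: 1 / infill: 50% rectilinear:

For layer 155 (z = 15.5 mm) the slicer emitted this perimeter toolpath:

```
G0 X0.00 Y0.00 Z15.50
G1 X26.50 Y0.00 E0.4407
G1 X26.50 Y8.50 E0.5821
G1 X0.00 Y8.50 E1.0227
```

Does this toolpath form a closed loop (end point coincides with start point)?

no

Start point (G0): (0.00, 0.00). End point (last G1): the path does not return to the start — open.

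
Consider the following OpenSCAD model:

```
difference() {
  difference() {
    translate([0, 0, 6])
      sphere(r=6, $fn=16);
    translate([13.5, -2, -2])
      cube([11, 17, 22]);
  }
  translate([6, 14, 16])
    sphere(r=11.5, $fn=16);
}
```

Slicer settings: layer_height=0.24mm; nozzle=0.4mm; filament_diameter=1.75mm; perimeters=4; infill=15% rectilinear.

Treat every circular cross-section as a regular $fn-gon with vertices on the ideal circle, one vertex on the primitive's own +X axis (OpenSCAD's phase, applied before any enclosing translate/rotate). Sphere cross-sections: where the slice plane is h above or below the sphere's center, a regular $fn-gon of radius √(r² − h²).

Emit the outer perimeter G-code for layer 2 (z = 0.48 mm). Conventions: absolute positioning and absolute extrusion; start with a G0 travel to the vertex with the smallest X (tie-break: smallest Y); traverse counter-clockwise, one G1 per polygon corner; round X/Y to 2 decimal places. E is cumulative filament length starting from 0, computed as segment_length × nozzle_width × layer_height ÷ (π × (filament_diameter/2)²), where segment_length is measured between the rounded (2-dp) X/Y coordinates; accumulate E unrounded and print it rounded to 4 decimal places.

At z = 0.48 mm: the r=6 sphere slices to a regular 16-gon of circumradius 2.352 (√(r²−h²) with h=5.52 from center); the 11×17 cube at (13.5, -2) contributes its full rectangle; Taking the first minus the rest: starting from the r=6 sphere, the 11×17 cube at (13.5, -2) misses the remaining region (no effect) — 1 connected region; the sphere at (6, 14) is absent (|z−center|=15.520 > r=11.5); Subtracting the remaining from the first: none of the subtracted shapes is present at this height, so that combined region is unchanged — 1 connected region. The outline is a single polygon with 16 vertices. Extrusion per mm of travel: 0.4 × 0.24 / (π × 0.875²) = 0.039912. Accumulating E over each segment gives final E = 0.5853.

G0 X-2.35 Y0.00 Z0.48
G1 X-2.17 Y-0.90 E0.0366
G1 X-1.66 Y-1.66 E0.0732
G1 X-0.90 Y-2.17 E0.1097
G1 X0.00 Y-2.35 E0.1463
G1 X0.90 Y-2.17 E0.1830
G1 X1.66 Y-1.66 E0.2195
G1 X2.17 Y-0.90 E0.2560
G1 X2.35 Y0.00 E0.2926
G1 X2.17 Y0.90 E0.3293
G1 X1.66 Y1.66 E0.3658
G1 X0.90 Y2.17 E0.4023
G1 X0.00 Y2.35 E0.4390
G1 X-0.90 Y2.17 E0.4756
G1 X-1.66 Y1.66 E0.5121
G1 X-2.17 Y0.90 E0.5487
G1 X-2.35 Y0.00 E0.5853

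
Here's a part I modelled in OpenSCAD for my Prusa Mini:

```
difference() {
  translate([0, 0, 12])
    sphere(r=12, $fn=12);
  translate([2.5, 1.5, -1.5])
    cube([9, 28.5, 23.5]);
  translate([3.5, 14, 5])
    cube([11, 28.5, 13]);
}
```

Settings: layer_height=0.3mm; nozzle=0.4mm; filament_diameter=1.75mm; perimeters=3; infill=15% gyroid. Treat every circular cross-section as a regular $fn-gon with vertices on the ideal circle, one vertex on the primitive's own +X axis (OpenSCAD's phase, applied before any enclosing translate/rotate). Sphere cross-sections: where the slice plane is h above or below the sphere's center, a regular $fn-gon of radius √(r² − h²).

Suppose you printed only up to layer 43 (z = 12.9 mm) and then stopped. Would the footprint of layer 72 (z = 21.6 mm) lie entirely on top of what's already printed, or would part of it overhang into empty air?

Compare the two slices. At z = 12.9: the r=12 sphere slices to a regular 12-gon of circumradius 11.966 (√(r²−h²) with h=0.9 from center) (area = (12/2)·11.966²·sin(360°/12) = 429.57 mm²); the cube at (2.5, 1.5) is present — its section is the full 9×28.5 rectangle (area 256.50 mm²); the 11×28.5 cube at (3.5, 14) contributes its full rectangle (area 313.50 mm²); Subtracting the remaining from the first: starting from the r=12 sphere (429.57 mm²), the 9×28.5 cube at (2.5, 1.5) partially overlaps it — only the 64.41 mm² overlap (of its 256.50 mm²) is removed, clipping the outline; the 11×28.5 cube at (3.5, 14) misses the remaining region (no effect) — area = 365.16 mm². At z = 21.6: the r=12 sphere contributes a regular 12-gon of circumradius √(12²−9.6²) = 7.200 (area = (12/2)·7.200²·sin(360°/12) = 155.52 mm²); the cube at (2.5, 1.5) is present — its section is the full 9×28.5 rectangle (area 256.50 mm²); the cube at (3.5, 14) is absent (z outside [5, 18]); After the difference (first − rest): starting from the r=12 sphere (155.52 mm²), the 9×28.5 cube at (2.5, 1.5) partially overlaps it — only the 14.97 mm² overlap (of its 256.50 mm²) is removed, clipping the outline — area = 140.55 mm². Checking containment: the cross-section at z = 21.6 is a subset of the cross-section at z = 12.9.

entirely on top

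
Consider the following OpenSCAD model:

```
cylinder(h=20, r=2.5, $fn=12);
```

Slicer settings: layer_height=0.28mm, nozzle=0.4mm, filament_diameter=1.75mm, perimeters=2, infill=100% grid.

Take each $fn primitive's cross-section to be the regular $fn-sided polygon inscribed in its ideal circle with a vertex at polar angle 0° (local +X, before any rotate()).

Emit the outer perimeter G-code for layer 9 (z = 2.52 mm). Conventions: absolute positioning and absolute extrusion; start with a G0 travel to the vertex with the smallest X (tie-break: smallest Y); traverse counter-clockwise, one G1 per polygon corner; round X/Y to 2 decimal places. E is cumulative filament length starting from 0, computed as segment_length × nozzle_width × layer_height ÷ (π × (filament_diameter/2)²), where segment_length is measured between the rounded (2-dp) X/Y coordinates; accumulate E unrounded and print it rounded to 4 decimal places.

G0 X-2.50 Y0.00 Z2.52
G1 X-2.17 Y-1.25 E0.0602
G1 X-1.25 Y-2.17 E0.1208
G1 X0.00 Y-2.50 E0.1810
G1 X1.25 Y-2.17 E0.2412
G1 X2.17 Y-1.25 E0.3018
G1 X2.50 Y0.00 E0.3620
G1 X2.17 Y1.25 E0.4222
G1 X1.25 Y2.17 E0.4827
G1 X0.00 Y2.50 E0.5429
G1 X-1.25 Y2.17 E0.6031
G1 X-2.17 Y1.25 E0.6637
G1 X-2.50 Y0.00 E0.7239

At z = 2.52 mm: the r=2.5 cylinder gives a regular 12-gon of circumradius 2.5 (constant along its height). The outline is a single polygon with 12 vertices. Extrusion per mm of travel: 0.4 × 0.28 / (π × 0.875²) = 0.046564. Accumulating E over each segment gives final E = 0.7239.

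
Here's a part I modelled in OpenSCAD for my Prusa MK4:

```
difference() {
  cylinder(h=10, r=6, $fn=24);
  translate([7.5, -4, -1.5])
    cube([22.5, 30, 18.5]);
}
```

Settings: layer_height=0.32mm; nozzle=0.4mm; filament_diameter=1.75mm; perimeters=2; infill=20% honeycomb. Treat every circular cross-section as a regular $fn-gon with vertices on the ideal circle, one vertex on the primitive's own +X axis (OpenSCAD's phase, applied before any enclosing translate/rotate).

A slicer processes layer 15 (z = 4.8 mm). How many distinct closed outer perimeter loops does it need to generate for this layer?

At z = 4.8 mm: the r=6 cylinder contributes a regular 24-gon of circumradius 6; the cube at (7.5, -4) (footprint 22.5×30) is included at this height; Subtracting the remaining from the first: starting from the r=6 cylinder, the 22.5×30 cube at (7.5, -4) misses the remaining region (no effect) — 1 connected region. The result has 1 disconnected region.

1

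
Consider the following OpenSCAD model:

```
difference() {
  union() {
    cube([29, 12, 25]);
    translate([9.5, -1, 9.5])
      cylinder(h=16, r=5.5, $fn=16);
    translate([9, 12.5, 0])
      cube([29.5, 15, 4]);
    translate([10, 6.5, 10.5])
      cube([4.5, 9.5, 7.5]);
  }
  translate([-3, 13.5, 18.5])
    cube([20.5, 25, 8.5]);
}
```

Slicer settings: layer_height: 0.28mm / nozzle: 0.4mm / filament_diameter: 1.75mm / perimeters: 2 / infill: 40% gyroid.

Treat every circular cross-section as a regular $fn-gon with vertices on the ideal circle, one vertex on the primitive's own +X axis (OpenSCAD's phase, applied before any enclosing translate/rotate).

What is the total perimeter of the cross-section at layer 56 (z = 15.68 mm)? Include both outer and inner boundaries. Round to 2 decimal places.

At z = 15.68 mm: the cube is present — its section is the full 29×12 rectangle (perimeter 82.00 mm); the r=5.5 cylinder at (9.5, -1) contributes a regular 16-gon of circumradius 5.5 (perimeter = 2·16·5.500·sin(180°/16) = 34.34 mm); the cube at (9, 12.5) does not reach this height (z outside [0, 4]); the cube at (10, 6.5) is present — its section is the full 4.5×9.5 rectangle (perimeter 28.00 mm); Combining (union): the regions partially overlap (shared area 60.25 mm²), so the edge portions inside another operand are dropped and the merged outline is re-measured after clipping — boundary = 98.60 mm; the cube at (-3, 13.5) is not intersected at this z (z outside [18.5, 27]); After the difference (first − rest): none of the subtracted shapes is present at this height, so the result so far is unchanged — boundary = 98.60 mm. Overall, the cross-section is a single solid region. Total boundary length (outer) = 98.60 mm.

98.60 mm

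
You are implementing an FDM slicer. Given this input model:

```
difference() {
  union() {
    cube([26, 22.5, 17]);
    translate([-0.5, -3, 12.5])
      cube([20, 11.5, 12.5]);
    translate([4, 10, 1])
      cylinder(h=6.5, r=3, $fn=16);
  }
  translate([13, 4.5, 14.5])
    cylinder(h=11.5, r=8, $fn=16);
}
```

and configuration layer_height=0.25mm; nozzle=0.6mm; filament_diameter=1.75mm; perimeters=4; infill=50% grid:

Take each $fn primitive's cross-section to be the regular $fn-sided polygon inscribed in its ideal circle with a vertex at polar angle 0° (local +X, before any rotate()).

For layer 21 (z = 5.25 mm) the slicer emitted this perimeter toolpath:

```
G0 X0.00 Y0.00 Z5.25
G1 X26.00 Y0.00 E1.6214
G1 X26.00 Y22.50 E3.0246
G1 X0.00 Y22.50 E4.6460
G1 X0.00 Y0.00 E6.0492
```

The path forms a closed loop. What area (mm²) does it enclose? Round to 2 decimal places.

Apply the shoelace formula to the sequence of (X, Y) vertices; enclosed area = 585.00 mm².

585.00 mm²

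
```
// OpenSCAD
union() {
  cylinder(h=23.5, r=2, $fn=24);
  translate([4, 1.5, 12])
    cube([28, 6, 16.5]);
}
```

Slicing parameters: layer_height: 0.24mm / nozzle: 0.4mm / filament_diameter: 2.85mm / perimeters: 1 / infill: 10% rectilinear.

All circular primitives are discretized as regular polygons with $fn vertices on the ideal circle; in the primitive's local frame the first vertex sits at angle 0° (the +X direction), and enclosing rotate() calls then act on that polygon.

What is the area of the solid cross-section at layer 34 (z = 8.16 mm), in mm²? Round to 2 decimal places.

12.42 mm²

At z = 8.16 mm: the cylinder: section is a regular 24-gon, circumradius r=2 (area = (24/2)·2.000²·sin(360°/24) = 12.42 mm²); the cube at (4, 1.5) is not intersected at this z (z outside [12, 28.5]); Taking the union: only the r=2 cylinder is present, so the union is just that shape — area = 12.42 mm². Overall, the cross-section is a single solid region. Net area = 12.42 mm².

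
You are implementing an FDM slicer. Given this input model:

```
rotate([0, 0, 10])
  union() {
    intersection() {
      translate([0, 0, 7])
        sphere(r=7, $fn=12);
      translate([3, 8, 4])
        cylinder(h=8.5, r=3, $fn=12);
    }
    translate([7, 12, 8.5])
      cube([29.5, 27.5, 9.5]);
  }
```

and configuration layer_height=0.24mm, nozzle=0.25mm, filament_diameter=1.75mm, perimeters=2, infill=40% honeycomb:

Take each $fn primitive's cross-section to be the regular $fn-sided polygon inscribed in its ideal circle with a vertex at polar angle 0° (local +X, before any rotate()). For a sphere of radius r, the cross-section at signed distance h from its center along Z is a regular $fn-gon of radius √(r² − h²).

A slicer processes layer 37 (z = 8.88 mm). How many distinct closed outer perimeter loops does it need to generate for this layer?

2

At z = 8.88 mm: the sphere: section is a regular 12-gon, circumradius = √(r²−h²) = √(7²−1.88²) = 6.743; the cylinder at (3, 8): section is a regular 12-gon, circumradius r=3; After intersecting: the r=3 cylinder at (3, 8) partially overlaps the r=7 sphere; clipping to the common part keeps 2.53 mm² — 1 connected region; the 29.5×27.5 cube at (7, 12) contributes its full rectangle; Merging all regions: the 2 present regions are separate (no shared area or edge), so areas and boundary lengths simply add and each stays a separate island — 2 connected regions; (whole slice rotated 10° about Z — lengths, areas and connectivity unchanged). The result has 2 disconnected regions.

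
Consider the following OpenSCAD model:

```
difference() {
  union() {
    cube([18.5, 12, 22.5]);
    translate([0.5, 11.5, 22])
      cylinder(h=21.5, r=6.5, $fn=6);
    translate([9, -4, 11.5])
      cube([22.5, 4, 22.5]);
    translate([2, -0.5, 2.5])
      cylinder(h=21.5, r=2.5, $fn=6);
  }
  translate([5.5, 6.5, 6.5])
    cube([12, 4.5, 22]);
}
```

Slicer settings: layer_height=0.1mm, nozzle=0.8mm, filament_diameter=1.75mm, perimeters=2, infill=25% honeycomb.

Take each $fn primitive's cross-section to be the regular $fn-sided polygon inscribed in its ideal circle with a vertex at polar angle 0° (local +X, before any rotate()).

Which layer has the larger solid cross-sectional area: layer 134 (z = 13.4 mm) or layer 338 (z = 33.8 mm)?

Layer 134 (z = 13.4): the cube is present — its section is the full 18.5×12 rectangle (area 222.00 mm²); the cylinder at (0.5, 11.5) is not intersected at this z (z outside [22, 43.5]); the 22.5×4 cube at (9, -4) contributes its full rectangle (area 90.00 mm²); the r=2.5 cylinder at (2, -0.5) gives a regular 6-gon of circumradius 2.5 (constant along its height) (area = (6/2)·2.500²·sin(360°/6) = 16.24 mm²); Combining (union): the regions partially overlap — summed areas 328.24 mm² minus the doubly-counted overlap 5.72 mm² gives 322.51 mm² — area = 322.51 mm²; the cube at (5.5, 6.5) is present — its section is the full 12×4.5 rectangle (area 54.00 mm²); Taking the first minus the rest: starting from the result so far (322.51 mm²), the 12×4.5 cube at (5.5, 6.5) lies wholly inside it (removes its full 54.00 mm² and its 33.00 mm outline becomes a hole wall) — area = 268.51 mm². So its area = 268.51 mm². Layer 338 (z = 33.8): the cube does not reach this height (z outside [0, 22.5]); the cylinder at (0.5, 11.5): section is a regular 6-gon, circumradius r=6.5 (area = (6/2)·6.500²·sin(360°/6) = 109.77 mm²); the 22.5×4 cube at (9, -4) contributes its full rectangle (area 90.00 mm²); the cylinder at (2, -0.5) is absent (z outside [2.5, 24]); Taking the union: the 2 present regions are separate (no shared area or edge), so areas and boundary lengths simply add and each stays a separate island — area = 199.77 mm²; the cube at (5.5, 6.5) is not intersected at this z (z outside [6.5, 28.5]); Taking the first minus the rest: none of the subtracted shapes is present at this height, so that combined region is unchanged — area = 199.77 mm². So its area = 199.77 mm². Layer 134 is larger (268.51 vs 199.77 mm²).

layer 134 (z = 13.4 mm)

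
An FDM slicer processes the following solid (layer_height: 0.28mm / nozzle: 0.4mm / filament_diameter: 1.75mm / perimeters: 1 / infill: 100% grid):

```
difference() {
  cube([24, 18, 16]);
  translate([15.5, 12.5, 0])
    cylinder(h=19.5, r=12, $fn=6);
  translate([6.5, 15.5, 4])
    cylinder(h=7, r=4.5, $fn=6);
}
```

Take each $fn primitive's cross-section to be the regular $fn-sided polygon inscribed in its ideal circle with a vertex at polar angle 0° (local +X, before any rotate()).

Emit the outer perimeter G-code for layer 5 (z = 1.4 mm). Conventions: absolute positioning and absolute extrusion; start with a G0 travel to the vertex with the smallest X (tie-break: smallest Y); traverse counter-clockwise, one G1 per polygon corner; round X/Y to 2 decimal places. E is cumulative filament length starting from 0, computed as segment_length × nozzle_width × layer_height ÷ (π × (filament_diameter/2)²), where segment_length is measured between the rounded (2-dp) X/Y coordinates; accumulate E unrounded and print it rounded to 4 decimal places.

At z = 1.4 mm: the 24×18 cube contributes its full rectangle; the cylinder at (15.5, 12.5): section is a regular 6-gon, circumradius r=12; the cylinder at (6.5, 15.5) is absent (z outside [4, 11]); After the difference (first − rest): starting from the 24×18 cube, the r=12 cylinder at (15.5, 12.5) partially overlaps it — only the 280.47 mm² overlap (of its 374.12 mm²) is removed, clipping the outline — 1 connected region. The outline is a single polygon with 8 vertices. Extrusion per mm of travel: 0.4 × 0.28 / (π × 0.875²) = 0.046564. Accumulating E over each segment gives final E = 4.2127.

G0 X0.00 Y0.00 Z1.40
G1 X24.00 Y0.00 E1.1175
G1 X24.00 Y6.44 E1.4174
G1 X21.50 Y2.11 E1.6502
G1 X9.50 Y2.11 E2.2090
G1 X3.50 Y12.50 E2.7677
G1 X6.68 Y18.00 E3.0635
G1 X0.00 Y18.00 E3.3746
G1 X0.00 Y0.00 E4.2127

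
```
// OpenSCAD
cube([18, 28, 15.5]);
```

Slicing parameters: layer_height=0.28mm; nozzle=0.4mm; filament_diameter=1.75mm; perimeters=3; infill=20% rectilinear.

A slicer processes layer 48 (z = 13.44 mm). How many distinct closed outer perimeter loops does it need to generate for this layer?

1

At z = 13.44 mm: the cube is present — its section is the full 18×28 rectangle. The result has 1 disconnected region.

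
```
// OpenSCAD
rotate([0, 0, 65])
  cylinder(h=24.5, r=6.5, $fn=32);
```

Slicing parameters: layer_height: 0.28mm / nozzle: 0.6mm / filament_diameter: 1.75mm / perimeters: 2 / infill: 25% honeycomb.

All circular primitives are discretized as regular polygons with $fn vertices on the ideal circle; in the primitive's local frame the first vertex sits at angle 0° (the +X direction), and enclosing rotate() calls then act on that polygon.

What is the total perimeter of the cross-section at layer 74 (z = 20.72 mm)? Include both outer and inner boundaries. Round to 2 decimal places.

40.78 mm

At z = 20.72 mm: the r=6.5 cylinder gives a regular 32-gon of circumradius 6.5 (constant along its height) (perimeter = 2·32·6.500·sin(180°/32) = 40.78 mm); (whole slice rotated 65° about Z — lengths, areas and connectivity unchanged). Overall, the cross-section is a single solid region. Total boundary length (outer) = 40.78 mm.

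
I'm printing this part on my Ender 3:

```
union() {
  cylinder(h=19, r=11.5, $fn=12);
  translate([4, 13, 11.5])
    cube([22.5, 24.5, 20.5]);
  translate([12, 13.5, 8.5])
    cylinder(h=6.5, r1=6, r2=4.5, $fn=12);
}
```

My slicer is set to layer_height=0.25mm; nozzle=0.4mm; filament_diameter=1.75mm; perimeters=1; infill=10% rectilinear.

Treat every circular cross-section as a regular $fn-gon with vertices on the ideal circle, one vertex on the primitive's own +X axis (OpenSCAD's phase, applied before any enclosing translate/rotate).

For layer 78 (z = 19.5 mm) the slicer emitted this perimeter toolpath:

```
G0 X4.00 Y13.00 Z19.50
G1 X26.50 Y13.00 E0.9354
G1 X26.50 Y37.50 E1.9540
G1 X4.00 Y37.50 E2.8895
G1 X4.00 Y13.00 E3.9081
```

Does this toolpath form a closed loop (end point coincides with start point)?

Start point (G0): (4.00, 13.00). End point (last G1): the path returns to the start — closed.

yes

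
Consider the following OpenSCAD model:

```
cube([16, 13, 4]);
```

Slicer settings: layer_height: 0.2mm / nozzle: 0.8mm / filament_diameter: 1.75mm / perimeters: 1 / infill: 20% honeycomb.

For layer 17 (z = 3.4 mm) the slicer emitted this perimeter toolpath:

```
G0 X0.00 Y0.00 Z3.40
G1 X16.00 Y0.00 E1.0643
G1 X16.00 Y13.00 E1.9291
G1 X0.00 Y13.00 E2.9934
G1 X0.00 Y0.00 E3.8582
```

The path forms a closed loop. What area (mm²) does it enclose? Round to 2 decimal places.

208.00 mm²

Apply the shoelace formula to the sequence of (X, Y) vertices; enclosed area = 208.00 mm².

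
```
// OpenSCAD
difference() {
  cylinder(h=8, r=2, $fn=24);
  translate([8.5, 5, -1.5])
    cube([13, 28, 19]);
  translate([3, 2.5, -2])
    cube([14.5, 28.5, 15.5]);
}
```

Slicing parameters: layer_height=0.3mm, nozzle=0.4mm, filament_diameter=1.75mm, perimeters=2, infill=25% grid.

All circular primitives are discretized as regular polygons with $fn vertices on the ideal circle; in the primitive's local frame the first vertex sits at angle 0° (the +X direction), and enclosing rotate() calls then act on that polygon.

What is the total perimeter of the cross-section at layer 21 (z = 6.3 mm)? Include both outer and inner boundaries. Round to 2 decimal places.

12.53 mm

At z = 6.3 mm: the r=2 cylinder gives a regular 24-gon of circumradius 2 (constant along its height) (perimeter = 2·24·2.000·sin(180°/24) = 12.53 mm); the cube at (8.5, 5) (footprint 13×28) is included at this height (perimeter 82.00 mm); the cube at (3, 2.5) is present — its section is the full 14.5×28.5 rectangle (perimeter 86.00 mm); Subtracting the remaining from the first: starting from the r=2 cylinder, the 13×28 cube at (8.5, 5) misses the remaining region (no effect); the 14.5×28.5 cube at (3, 2.5) misses the remaining region (no effect) — boundary = 12.53 mm. Overall, the cross-section is a single solid region. Total boundary length (outer) = 12.53 mm.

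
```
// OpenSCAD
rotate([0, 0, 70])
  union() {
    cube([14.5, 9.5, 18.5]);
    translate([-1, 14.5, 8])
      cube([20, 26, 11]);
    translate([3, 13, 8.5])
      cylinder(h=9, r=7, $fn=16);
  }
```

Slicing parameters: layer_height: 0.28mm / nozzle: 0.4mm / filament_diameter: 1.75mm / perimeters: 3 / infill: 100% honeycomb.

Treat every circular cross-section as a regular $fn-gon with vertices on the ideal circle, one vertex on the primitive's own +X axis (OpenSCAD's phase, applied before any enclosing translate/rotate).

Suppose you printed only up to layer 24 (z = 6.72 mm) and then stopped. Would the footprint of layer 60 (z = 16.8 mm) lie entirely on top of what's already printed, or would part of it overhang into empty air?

part overhangs

Compare the two slices. At z = 6.72: the cube (footprint 14.5×9.5) is included at this height (area 137.75 mm²); the cube at (-1, 14.5) is absent (z outside [8, 19]); the cylinder at (3, 13) is absent (z outside [8.5, 17.5]); Merging all regions: only the 14.5×9.5 cube is present, so the union is just that shape — area = 137.75 mm²; (whole slice rotated 70° about Z — lengths, areas and connectivity unchanged). At z = 16.8: the 14.5×9.5 cube contributes its full rectangle (area 137.75 mm²); the cube at (-1, 14.5) (footprint 20×26) is included at this height (area 520.00 mm²); the r=7 cylinder at (3, 13) contributes a regular 16-gon of circumradius 7 (area = (16/2)·7.000²·sin(360°/16) = 150.01 mm²); Merging all regions: the regions partially overlap — summed areas 807.76 mm² minus the doubly-counted overlap 71.19 mm² gives 736.58 mm² — area = 736.58 mm²; (whole slice rotated 70° about Z — lengths, areas and connectivity unchanged). Checking containment: at z = 16.8 the cross-section extends beyond the z = 6.72 cross-section by about 598.83 mm².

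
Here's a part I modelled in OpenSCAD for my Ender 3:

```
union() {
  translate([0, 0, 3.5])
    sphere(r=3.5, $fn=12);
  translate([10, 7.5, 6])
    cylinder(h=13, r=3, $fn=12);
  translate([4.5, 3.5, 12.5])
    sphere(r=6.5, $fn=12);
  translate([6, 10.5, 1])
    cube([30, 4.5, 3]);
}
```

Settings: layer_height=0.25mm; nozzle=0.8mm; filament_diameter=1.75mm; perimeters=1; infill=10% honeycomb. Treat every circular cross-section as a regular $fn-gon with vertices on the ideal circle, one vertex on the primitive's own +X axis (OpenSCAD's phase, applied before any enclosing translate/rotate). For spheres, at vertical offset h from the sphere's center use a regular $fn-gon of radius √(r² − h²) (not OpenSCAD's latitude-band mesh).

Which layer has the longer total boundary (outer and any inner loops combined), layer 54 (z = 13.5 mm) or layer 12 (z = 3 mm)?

Layer 54 (z = 13.5): the sphere is not intersected at this z (|z−center|=10.000 > r=3.5); the r=3 cylinder at (10, 7.5) gives a regular 12-gon of circumradius 3 (constant along its height) (perimeter = 2·12·3.000·sin(180°/12) = 18.63 mm); the sphere at (4.5, 3.5): section is a regular 12-gon, circumradius = √(r²−h²) = √(6.5²−1²) = 6.423 (perimeter = 2·12·6.423·sin(180°/12) = 39.90 mm); the cube at (6, 10.5) is not intersected at this z (z outside [1, 4]); Taking the union: the regions partially overlap (shared area 9.24 mm²), so the edge portions inside another operand are dropped and the merged outline is re-measured after clipping — boundary = 45.88 mm. So its perimeter = 45.88 mm. Layer 12 (z = 3): the sphere: section is a regular 12-gon, circumradius = √(r²−h²) = √(3.5²−0.5²) = 3.464 (perimeter = 2·12·3.464·sin(180°/12) = 21.52 mm); the cylinder at (10, 7.5) is not intersected at this z (z outside [6, 19]); the sphere at (4.5, 3.5) is not intersected at this z (|z−center|=9.500 > r=6.5); the cube at (6, 10.5) (footprint 30×4.5) is included at this height (perimeter 69.00 mm); Taking the union: the 2 present regions are separate (no shared area or edge), so areas and boundary lengths simply add and each stays a separate island — boundary = 90.52 mm. So its perimeter = 90.52 mm. Layer 12 is larger (90.52 vs 45.88 mm).

layer 12 (z = 3 mm)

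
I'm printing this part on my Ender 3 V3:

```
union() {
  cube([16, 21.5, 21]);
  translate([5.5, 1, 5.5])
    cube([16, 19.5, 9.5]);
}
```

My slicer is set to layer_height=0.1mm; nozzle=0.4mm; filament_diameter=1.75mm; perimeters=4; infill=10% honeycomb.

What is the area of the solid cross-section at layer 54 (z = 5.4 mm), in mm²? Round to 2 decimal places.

344.00 mm²

At z = 5.4 mm: the cube is present — its section is the full 16×21.5 rectangle (area 344.00 mm²); the cube at (5.5, 1) does not reach this height (z outside [5.5, 15]); Combining (union): only the 16×21.5 cube is present, so the union is just that shape — area = 344.00 mm². Overall, the cross-section is a single solid region. Net area = 344.00 mm².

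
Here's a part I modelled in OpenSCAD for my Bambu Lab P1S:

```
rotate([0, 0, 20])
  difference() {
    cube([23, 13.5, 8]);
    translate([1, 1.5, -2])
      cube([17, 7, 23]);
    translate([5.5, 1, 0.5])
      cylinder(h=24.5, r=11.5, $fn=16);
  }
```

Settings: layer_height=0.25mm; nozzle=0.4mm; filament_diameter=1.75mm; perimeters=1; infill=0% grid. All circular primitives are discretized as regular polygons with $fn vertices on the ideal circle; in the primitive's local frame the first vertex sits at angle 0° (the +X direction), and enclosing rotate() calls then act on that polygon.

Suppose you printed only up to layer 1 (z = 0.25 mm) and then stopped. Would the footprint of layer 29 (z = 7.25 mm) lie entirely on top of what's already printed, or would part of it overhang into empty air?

entirely on top

Compare the two slices. At z = 0.25: the cube is present — its section is the full 23×13.5 rectangle (area 310.50 mm²); the cube at (1, 1.5) (footprint 17×7) is included at this height (area 119.00 mm²); the cylinder at (5.5, 1) is absent (z outside [0.5, 25]); After the difference (first − rest): starting from the 23×13.5 cube (310.50 mm²), the 17×7 cube at (1, 1.5) lies wholly inside it (removes its full 119.00 mm² and its 48.00 mm outline becomes a hole wall) — area = 191.50 mm²; (rotated 20° about Z; rotation is an isometry so areas/perimeters/island counts are preserved). At z = 7.25: the 23×13.5 cube contributes its full rectangle (area 310.50 mm²); the 17×7 cube at (1, 1.5) contributes its full rectangle (area 119.00 mm²); the r=11.5 cylinder at (5.5, 1) contributes a regular 16-gon of circumradius 11.5 (area = (16/2)·11.500²·sin(360°/16) = 404.88 mm²); After the difference (first − rest): starting from the 23×13.5 cube (310.50 mm²), the 17×7 cube at (1, 1.5) lies wholly inside it (removes its full 119.00 mm² and its 48.00 mm outline becomes a hole wall); the r=11.5 cylinder at (5.5, 1) partially overlaps it — only the 73.90 mm² overlap (of its 404.88 mm²) is removed, clipping the outline — area = 117.60 mm²; (rotated 20° about Z; rotation is an isometry so areas/perimeters/island counts are preserved). Checking containment: the cross-section at z = 7.25 is a subset of the cross-section at z = 0.25.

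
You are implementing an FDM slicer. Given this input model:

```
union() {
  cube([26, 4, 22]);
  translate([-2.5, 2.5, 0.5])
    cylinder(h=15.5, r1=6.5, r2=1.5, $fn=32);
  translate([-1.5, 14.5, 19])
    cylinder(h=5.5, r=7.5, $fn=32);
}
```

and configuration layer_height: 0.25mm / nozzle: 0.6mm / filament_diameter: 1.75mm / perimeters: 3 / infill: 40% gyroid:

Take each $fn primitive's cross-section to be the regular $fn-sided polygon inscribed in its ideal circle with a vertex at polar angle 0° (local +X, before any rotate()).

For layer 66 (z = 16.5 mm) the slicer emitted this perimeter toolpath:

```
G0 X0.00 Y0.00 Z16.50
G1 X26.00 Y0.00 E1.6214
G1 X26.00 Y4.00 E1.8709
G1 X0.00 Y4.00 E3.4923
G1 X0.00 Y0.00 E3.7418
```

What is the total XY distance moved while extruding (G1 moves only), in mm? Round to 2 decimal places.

Sum the Euclidean lengths of each G1 segment: total = 60.00 mm.

60.00 mm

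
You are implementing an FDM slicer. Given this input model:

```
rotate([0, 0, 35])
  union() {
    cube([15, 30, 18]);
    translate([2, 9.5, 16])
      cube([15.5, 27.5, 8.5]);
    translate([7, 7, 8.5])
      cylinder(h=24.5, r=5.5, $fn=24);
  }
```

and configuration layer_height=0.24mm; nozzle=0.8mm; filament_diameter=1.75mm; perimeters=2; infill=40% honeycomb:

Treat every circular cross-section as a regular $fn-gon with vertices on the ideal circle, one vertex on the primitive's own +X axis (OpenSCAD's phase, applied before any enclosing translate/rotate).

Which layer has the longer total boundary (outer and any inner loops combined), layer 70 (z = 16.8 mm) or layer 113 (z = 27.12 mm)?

layer 70 (z = 16.8 mm)

Layer 70 (z = 16.8): the cube is present — its section is the full 15×30 rectangle (perimeter 90.00 mm); the 15.5×27.5 cube at (2, 9.5) contributes its full rectangle (perimeter 86.00 mm); the cylinder at (7, 7): section is a regular 24-gon, circumradius r=5.5 (perimeter = 2·24·5.500·sin(180°/24) = 34.46 mm); Combining (union): the regions partially overlap (shared area 360.45 mm²), so the edge portions inside another operand are dropped and the merged outline is re-measured after clipping — boundary = 109.00 mm; (rotated 35° about Z; rotation is an isometry so areas/perimeters/island counts are preserved). So its perimeter = 109.00 mm. Layer 113 (z = 27.12): the cube does not reach this height (z outside [0, 18]); the cube at (2, 9.5) is absent (z outside [16, 24.5]); the r=5.5 cylinder at (7, 7) gives a regular 24-gon of circumradius 5.5 (constant along its height) (perimeter = 2·24·5.500·sin(180°/24) = 34.46 mm); Taking the union: only the r=5.5 cylinder at (7, 7) is present, so the union is just that shape — boundary = 34.46 mm; (rotated 35° about Z; rotation is an isometry so areas/perimeters/island counts are preserved). So its perimeter = 34.46 mm. Layer 70 is larger (109.00 vs 34.46 mm).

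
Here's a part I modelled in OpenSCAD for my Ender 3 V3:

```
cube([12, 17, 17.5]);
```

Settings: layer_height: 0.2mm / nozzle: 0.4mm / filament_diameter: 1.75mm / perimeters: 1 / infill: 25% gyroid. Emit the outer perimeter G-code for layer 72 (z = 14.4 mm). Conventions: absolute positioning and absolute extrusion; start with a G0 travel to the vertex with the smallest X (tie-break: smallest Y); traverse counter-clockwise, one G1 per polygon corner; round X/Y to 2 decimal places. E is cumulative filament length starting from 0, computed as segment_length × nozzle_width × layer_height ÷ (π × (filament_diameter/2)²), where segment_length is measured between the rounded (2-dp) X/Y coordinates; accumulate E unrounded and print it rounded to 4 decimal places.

At z = 14.4 mm: the cube (footprint 12×17) is included at this height. The outline is a single polygon with 4 vertices. Extrusion per mm of travel: 0.4 × 0.2 / (π × 0.875²) = 0.033260. Accumulating E over each segment gives final E = 1.9291.

G0 X0.00 Y0.00 Z14.40
G1 X12.00 Y0.00 E0.3991
G1 X12.00 Y17.00 E0.9645
G1 X0.00 Y17.00 E1.3637
G1 X0.00 Y0.00 E1.9291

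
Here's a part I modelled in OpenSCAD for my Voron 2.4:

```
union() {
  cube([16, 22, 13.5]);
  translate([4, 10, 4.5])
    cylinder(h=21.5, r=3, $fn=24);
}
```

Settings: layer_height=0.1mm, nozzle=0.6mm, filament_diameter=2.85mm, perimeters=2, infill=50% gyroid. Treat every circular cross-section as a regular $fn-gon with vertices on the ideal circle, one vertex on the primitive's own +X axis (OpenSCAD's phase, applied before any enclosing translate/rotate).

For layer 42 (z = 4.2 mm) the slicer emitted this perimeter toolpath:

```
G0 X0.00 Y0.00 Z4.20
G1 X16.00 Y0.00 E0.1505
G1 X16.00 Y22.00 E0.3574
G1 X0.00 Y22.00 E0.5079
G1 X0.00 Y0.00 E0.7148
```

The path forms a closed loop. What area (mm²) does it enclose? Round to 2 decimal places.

352.00 mm²

Apply the shoelace formula to the sequence of (X, Y) vertices; enclosed area = 352.00 mm².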